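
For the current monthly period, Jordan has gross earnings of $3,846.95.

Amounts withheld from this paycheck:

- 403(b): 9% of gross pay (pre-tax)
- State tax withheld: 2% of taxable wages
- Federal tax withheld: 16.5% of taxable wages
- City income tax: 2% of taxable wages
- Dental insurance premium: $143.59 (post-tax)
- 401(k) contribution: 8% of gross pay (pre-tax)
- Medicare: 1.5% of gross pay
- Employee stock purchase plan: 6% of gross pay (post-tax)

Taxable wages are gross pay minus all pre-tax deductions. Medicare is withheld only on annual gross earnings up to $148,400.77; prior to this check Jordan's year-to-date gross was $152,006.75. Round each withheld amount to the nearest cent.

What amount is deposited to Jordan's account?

$2,163.99

401(k) contribution: $3,846.95 × 0.08 = $307.76
403(b): $3,846.95 × 0.09 = $346.23
Pre-tax total = $307.76 + $346.23 = $653.99
Taxable wages = $3,846.95 − $653.99 = $3,192.96
City income tax: $3,192.96 × 0.02 = $63.86
State tax withheld: $3,192.96 × 0.02 = $63.86
Federal tax withheld: $3,192.96 × 0.165 = $526.84
Medicare: annual cap $148,400.77 already reached (YTD $152,006.75), so $0.00
Employee stock purchase plan: $3,846.95 × 0.06 = $230.82
Dental insurance premium: $143.59
Total deductions = $307.76 + $346.23 + $63.86 + $63.86 + $526.84 + $0.00 + $230.82 + $143.59 = $1,682.96
Net pay = $3,846.95 − $1,682.96 = $2,163.99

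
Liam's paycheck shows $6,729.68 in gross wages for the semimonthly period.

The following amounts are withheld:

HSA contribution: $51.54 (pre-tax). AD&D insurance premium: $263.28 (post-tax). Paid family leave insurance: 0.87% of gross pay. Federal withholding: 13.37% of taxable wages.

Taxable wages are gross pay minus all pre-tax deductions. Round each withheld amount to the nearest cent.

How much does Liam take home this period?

HSA contribution: $51.54
Taxable wages = $6,729.68 − $51.54 = $6,678.14
Federal withholding: $6,678.14 × 0.1337 = $892.87
Paid family leave insurance: $6,729.68 × 0.0087 = $58.55
AD&D insurance premium: $263.28
Total deductions = $51.54 + $892.87 + $58.55 + $263.28 = $1,266.24
Net pay = $6,729.68 − $1,266.24 = $5,463.44

$5,463.44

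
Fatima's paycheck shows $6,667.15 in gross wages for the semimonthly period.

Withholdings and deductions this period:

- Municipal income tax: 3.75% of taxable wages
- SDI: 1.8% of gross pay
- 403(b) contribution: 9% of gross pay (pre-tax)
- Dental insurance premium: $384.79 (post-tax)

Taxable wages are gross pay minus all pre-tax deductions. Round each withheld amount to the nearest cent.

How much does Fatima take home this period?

$5,334.79

403(b) contribution: $6,667.15 × 0.09 = $600.04
Taxable wages = $6,667.15 − $600.04 = $6,067.11
Municipal income tax: $6,067.11 × 0.0375 = $227.52
SDI: $6,667.15 × 0.018 = $120.01
Dental insurance premium: $384.79
Total deductions = $600.04 + $227.52 + $120.01 + $384.79 = $1,332.36
Net pay = $6,667.15 − $1,332.36 = $5,334.79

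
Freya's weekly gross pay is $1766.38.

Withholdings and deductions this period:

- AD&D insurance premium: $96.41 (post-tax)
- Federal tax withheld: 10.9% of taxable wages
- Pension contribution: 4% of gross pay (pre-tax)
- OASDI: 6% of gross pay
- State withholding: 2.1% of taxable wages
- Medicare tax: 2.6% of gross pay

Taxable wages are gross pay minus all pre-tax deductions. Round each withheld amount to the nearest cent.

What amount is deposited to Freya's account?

$1226.96

Pension contribution: $1766.38 × 0.04 = $70.66
Taxable wages = $1766.38 − $70.66 = $1695.72
State withholding: $1695.72 × 0.021 = $35.61
Federal tax withheld: $1695.72 × 0.109 = $184.83
OASDI: $1766.38 × 0.06 = $105.98
Medicare tax: $1766.38 × 0.026 = $45.93
AD&D insurance premium: $96.41
Total deductions = $70.66 + $35.61 + $184.83 + $105.98 + $45.93 + $96.41 = $539.42
Net pay = $1766.38 − $539.42 = $1226.96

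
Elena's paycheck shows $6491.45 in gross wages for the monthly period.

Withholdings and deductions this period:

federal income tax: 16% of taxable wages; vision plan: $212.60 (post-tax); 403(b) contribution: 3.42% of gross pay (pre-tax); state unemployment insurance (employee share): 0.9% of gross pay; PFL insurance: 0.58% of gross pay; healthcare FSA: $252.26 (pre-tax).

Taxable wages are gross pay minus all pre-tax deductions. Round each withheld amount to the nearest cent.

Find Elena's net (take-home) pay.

Healthcare FSA: $252.26
403(b) contribution: $6491.45 × 0.0342 = $222.01
Pre-tax total = $252.26 + $222.01 = $474.27
Taxable wages = $6491.45 − $474.27 = $6017.18
Federal income tax: $6017.18 × 0.16 = $962.75
PFL insurance: $6491.45 × 0.0058 = $37.65
State unemployment insurance (employee share): $6491.45 × 0.009 = $58.42
Vision plan: $212.60
Total deductions = $252.26 + $222.01 + $962.75 + $37.65 + $58.42 + $212.60 = $1745.69
Net pay = $6491.45 − $1745.69 = $4745.76

$4745.76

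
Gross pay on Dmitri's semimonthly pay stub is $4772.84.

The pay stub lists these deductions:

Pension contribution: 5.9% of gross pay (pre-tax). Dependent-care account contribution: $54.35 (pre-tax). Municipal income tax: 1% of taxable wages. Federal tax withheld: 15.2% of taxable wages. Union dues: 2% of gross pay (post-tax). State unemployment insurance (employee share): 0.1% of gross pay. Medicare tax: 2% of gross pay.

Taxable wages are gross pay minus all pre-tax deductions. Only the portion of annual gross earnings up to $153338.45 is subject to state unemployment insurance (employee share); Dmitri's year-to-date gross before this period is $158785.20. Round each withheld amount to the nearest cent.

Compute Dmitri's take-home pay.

Pension contribution: $4772.84 × 0.059 = $281.60
Dependent-care account contribution: $54.35
Pre-tax total = $281.60 + $54.35 = $335.95
Taxable wages = $4772.84 − $335.95 = $4436.89
Federal tax withheld: $4436.89 × 0.152 = $674.41
Municipal income tax: $4436.89 × 0.01 = $44.37
Medicare tax: $4772.84 × 0.02 = $95.46
State unemployment insurance (employee share): annual cap $153338.45 already reached (YTD $158785.20), so $0.00
Union dues: $4772.84 × 0.02 = $95.46
Total deductions = $281.60 + $54.35 + $674.41 + $44.37 + $95.46 + $0.00 + $95.46 = $1245.65
Net pay = $4772.84 − $1245.65 = $3527.19

$3527.19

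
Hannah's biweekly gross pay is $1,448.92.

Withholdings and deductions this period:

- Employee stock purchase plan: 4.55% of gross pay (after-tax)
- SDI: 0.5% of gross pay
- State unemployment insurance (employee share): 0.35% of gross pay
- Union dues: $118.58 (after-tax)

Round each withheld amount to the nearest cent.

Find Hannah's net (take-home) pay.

SDI: $1,448.92 × 0.005 = $7.24
State unemployment insurance (employee share): $1,448.92 × 0.0035 = $5.07
Union dues: $118.58
Employee stock purchase plan: $1,448.92 × 0.0455 = $65.93
Total deductions = $7.24 + $5.07 + $118.58 + $65.93 = $196.82
Net pay = $1,448.92 − $196.82 = $1,252.10

$1,252.10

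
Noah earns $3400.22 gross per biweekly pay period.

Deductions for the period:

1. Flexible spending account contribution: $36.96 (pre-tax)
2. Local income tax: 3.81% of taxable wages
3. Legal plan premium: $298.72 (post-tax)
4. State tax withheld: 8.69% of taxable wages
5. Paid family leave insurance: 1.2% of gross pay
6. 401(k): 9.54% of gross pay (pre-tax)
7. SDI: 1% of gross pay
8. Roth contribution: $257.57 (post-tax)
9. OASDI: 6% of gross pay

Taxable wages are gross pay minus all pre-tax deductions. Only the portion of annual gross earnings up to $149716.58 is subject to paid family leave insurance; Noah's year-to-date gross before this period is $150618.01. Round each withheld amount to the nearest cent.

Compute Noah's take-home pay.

401(k): $3400.22 × 0.0954 = $324.38
Flexible spending account contribution: $36.96
Pre-tax total = $324.38 + $36.96 = $361.34
Taxable wages = $3400.22 − $361.34 = $3038.88
Local income tax: $3038.88 × 0.0381 = $115.78
State tax withheld: $3038.88 × 0.0869 = $264.08
OASDI: $3400.22 × 0.06 = $204.01
Paid family leave insurance: annual cap $149716.58 already reached (YTD $150618.01), so $0.00
SDI: $3400.22 × 0.01 = $34.00
Legal plan premium: $298.72
Roth contribution: $257.57
Total deductions = $324.38 + $36.96 + $115.78 + $264.08 + $204.01 + $0.00 + $34.00 + $298.72 + $257.57 = $1535.50
Net pay = $3400.22 − $1535.50 = $1864.72

$1864.72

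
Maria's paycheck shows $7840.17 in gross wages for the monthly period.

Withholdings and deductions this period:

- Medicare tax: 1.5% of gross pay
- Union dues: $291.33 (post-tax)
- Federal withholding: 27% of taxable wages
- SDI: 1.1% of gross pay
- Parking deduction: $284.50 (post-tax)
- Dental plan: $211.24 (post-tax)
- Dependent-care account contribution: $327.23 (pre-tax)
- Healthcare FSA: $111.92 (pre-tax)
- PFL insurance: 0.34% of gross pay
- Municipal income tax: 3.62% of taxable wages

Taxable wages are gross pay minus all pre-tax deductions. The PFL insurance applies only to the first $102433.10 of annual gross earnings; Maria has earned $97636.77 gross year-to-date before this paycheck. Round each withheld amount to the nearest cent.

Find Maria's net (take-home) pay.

Dependent-care account contribution: $327.23
Healthcare FSA: $111.92
Pre-tax total = $327.23 + $111.92 = $439.15
Taxable wages = $7840.17 − $439.15 = $7401.02
Federal withholding: $7401.02 × 0.27 = $1998.28
Municipal income tax: $7401.02 × 0.0362 = $267.92
SDI: $7840.17 × 0.011 = $86.24
Medicare tax: $7840.17 × 0.015 = $117.60
PFL insurance: only $102433.10 − $97636.77 = $4796.33 of this check is subject → $4796.33 × 0.0034 = $16.31
Parking deduction: $284.50
Union dues: $291.33
Dental plan: $211.24
Total deductions = $327.23 + $111.92 + $1998.28 + $267.92 + $86.24 + $117.60 + $16.31 + $284.50 + $291.33 + $211.24 = $3712.57
Net pay = $7840.17 − $3712.57 = $4127.60

$4127.60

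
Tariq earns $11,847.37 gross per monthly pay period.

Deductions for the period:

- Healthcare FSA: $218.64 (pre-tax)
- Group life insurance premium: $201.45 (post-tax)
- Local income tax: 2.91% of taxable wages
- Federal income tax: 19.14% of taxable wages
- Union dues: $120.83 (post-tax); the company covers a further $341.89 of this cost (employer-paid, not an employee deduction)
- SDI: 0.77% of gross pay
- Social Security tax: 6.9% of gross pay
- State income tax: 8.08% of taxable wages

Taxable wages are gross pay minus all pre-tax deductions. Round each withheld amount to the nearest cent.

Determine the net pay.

$6,894.02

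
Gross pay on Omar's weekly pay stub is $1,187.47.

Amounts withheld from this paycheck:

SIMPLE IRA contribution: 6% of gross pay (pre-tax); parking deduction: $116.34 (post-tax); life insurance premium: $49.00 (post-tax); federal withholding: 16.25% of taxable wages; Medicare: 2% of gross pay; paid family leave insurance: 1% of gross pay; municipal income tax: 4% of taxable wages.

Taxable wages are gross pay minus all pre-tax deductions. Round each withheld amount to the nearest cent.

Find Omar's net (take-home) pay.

$689.22

SIMPLE IRA contribution: $1,187.47 × 0.06 = $71.25
Taxable wages = $1,187.47 − $71.25 = $1,116.22
Federal withholding: $1,116.22 × 0.1625 = $181.39
Municipal income tax: $1,116.22 × 0.04 = $44.65
Medicare: $1,187.47 × 0.02 = $23.75
Paid family leave insurance: $1,187.47 × 0.01 = $11.87
Life insurance premium: $49.00
Parking deduction: $116.34
Total deductions = $71.25 + $181.39 + $44.65 + $23.75 + $11.87 + $49.00 + $116.34 = $498.25
Net pay = $1,187.47 − $498.25 = $689.22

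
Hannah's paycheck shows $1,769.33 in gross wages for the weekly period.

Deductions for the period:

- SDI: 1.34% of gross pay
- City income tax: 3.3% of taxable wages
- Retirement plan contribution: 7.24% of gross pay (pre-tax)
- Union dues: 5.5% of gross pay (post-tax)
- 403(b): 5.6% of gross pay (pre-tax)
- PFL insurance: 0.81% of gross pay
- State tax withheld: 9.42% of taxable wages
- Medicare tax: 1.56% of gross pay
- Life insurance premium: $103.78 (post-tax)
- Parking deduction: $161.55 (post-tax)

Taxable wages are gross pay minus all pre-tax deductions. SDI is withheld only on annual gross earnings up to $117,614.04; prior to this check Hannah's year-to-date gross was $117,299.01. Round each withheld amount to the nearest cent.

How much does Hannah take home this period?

Retirement plan contribution: $1,769.33 × 0.0724 = $128.10
403(b): $1,769.33 × 0.056 = $99.08
Pre-tax total = $128.10 + $99.08 = $227.18
Taxable wages = $1,769.33 − $227.18 = $1,542.15
City income tax: $1,542.15 × 0.033 = $50.89
State tax withheld: $1,542.15 × 0.0942 = $145.27
Medicare tax: $1,769.33 × 0.0156 = $27.60
PFL insurance: $1,769.33 × 0.0081 = $14.33
SDI: only $117,614.04 − $117,299.01 = $315.03 of this check is subject → $315.03 × 0.0134 = $4.22
Life insurance premium: $103.78
Union dues: $1,769.33 × 0.055 = $97.31
Parking deduction: $161.55
Total deductions = $128.10 + $99.08 + $50.89 + $145.27 + $27.60 + $14.33 + $4.22 + $103.78 + $97.31 + $161.55 = $832.13
Net pay = $1,769.33 − $832.13 = $937.20

$937.20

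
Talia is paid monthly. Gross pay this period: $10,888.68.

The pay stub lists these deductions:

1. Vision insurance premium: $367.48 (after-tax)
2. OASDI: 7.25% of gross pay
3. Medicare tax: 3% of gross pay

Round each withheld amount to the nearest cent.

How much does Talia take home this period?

$9,405.11

Medicare tax: $10,888.68 × 0.03 = $326.66
OASDI: $10,888.68 × 0.0725 = $789.43
Vision insurance premium: $367.48
Total deductions = $326.66 + $789.43 + $367.48 = $1,483.57
Net pay = $10,888.68 − $1,483.57 = $9,405.11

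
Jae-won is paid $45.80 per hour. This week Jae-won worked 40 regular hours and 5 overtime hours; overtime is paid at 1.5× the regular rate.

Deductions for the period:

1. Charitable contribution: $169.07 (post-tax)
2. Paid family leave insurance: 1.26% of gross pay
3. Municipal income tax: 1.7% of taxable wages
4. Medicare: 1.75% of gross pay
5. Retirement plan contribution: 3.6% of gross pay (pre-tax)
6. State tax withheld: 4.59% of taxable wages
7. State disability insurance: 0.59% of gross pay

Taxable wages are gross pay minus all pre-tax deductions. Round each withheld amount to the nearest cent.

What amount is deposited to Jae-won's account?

$1717.88

Regular pay: 40 × $45.80 = $1832.00
Overtime pay: 5 × $45.80 × 1.5 = $343.50
Gross pay = $1832.00 + $343.50 = $2175.50
Retirement plan contribution: $2175.50 × 0.036 = $78.32
Taxable wages = $2175.50 − $78.32 = $2097.18
State tax withheld: $2097.18 × 0.0459 = $96.26
Municipal income tax: $2097.18 × 0.017 = $35.65
State disability insurance: $2175.50 × 0.0059 = $12.84
Paid family leave insurance: $2175.50 × 0.0126 = $27.41
Medicare: $2175.50 × 0.0175 = $38.07
Charitable contribution: $169.07
Total deductions = $78.32 + $96.26 + $35.65 + $12.84 + $27.41 + $38.07 + $169.07 = $457.62
Net pay = $2175.50 − $457.62 = $1717.88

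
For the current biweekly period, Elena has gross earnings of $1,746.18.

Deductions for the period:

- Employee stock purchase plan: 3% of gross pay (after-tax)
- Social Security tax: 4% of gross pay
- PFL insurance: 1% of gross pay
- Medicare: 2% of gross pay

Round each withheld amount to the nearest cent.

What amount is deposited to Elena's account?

Social Security tax: $1,746.18 × 0.04 = $69.85
Medicare: $1,746.18 × 0.02 = $34.92
PFL insurance: $1,746.18 × 0.01 = $17.46
Employee stock purchase plan: $1,746.18 × 0.03 = $52.39
Total deductions = $69.85 + $34.92 + $17.46 + $52.39 = $174.62
Net pay = $1,746.18 − $174.62 = $1,571.56

$1,571.56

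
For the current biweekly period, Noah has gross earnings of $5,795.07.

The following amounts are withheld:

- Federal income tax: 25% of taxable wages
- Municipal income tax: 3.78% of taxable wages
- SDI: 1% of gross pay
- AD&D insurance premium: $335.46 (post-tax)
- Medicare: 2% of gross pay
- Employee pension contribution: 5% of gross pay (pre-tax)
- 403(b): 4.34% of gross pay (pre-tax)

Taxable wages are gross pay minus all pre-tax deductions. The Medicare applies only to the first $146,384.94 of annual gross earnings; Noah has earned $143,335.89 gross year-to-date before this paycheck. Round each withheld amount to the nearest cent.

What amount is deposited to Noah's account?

403(b): $5,795.07 × 0.0434 = $251.51
Employee pension contribution: $5,795.07 × 0.05 = $289.75
Pre-tax total = $251.51 + $289.75 = $541.26
Taxable wages = $5,795.07 − $541.26 = $5,253.81
Federal income tax: $5,253.81 × 0.25 = $1,313.45
Municipal income tax: $5,253.81 × 0.0378 = $198.59
Medicare: only $146,384.94 − $143,335.89 = $3,049.05 of this check is subject → $3,049.05 × 0.02 = $60.98
SDI: $5,795.07 × 0.01 = $57.95
AD&D insurance premium: $335.46
Total deductions = $251.51 + $289.75 + $1,313.45 + $198.59 + $60.98 + $57.95 + $335.46 = $2,507.69
Net pay = $5,795.07 − $2,507.69 = $3,287.38

$3,287.38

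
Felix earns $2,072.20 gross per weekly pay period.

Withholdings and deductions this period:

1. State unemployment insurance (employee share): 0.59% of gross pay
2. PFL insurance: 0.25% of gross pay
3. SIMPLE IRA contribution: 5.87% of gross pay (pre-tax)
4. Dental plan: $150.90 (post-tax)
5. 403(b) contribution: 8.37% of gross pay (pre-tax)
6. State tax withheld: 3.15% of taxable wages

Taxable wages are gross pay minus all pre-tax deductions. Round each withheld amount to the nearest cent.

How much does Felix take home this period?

SIMPLE IRA contribution: $2,072.20 × 0.0587 = $121.64
403(b) contribution: $2,072.20 × 0.0837 = $173.44
Pre-tax total = $121.64 + $173.44 = $295.08
Taxable wages = $2,072.20 − $295.08 = $1,777.12
State tax withheld: $1,777.12 × 0.0315 = $55.98
State unemployment insurance (employee share): $2,072.20 × 0.0059 = $12.23
PFL insurance: $2,072.20 × 0.0025 = $5.18
Dental plan: $150.90
Total deductions = $121.64 + $173.44 + $55.98 + $12.23 + $5.18 + $150.90 = $519.37
Net pay = $2,072.20 − $519.37 = $1,552.83

$1,552.83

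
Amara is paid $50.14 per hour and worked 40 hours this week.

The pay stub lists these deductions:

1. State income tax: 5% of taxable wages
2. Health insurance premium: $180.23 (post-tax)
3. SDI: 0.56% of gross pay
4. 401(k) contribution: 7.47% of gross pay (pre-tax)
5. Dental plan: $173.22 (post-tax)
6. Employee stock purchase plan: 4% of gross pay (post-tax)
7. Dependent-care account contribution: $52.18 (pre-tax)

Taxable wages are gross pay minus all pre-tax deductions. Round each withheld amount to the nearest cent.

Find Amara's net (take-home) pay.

$1268.52

Gross pay: 40 × $50.14 = $2005.60
401(k) contribution: $2005.60 × 0.0747 = $149.82
Dependent-care account contribution: $52.18
Pre-tax total = $149.82 + $52.18 = $202.00
Taxable wages = $2005.60 − $202.00 = $1803.60
State income tax: $1803.60 × 0.05 = $90.18
SDI: $2005.60 × 0.0056 = $11.23
Dental plan: $173.22
Employee stock purchase plan: $2005.60 × 0.04 = $80.22
Health insurance premium: $180.23
Total deductions = $149.82 + $52.18 + $90.18 + $11.23 + $173.22 + $80.22 + $180.23 = $737.08
Net pay = $2005.60 − $737.08 = $1268.52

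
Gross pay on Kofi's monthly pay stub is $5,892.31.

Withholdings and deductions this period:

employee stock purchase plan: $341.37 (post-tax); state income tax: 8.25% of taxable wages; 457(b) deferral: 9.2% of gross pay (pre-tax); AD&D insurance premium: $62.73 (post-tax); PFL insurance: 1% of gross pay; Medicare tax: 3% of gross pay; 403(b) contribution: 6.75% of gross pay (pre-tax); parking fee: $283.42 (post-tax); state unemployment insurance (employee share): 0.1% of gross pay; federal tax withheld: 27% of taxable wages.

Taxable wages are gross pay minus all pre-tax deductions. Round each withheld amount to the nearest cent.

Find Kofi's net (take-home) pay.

$2,277.64

403(b) contribution: $5,892.31 × 0.0675 = $397.73
457(b) deferral: $5,892.31 × 0.092 = $542.09
Pre-tax total = $397.73 + $542.09 = $939.82
Taxable wages = $5,892.31 − $939.82 = $4,952.49
State income tax: $4,952.49 × 0.0825 = $408.58
Federal tax withheld: $4,952.49 × 0.27 = $1,337.17
PFL insurance: $5,892.31 × 0.01 = $58.92
Medicare tax: $5,892.31 × 0.03 = $176.77
State unemployment insurance (employee share): $5,892.31 × 0.001 = $5.89
AD&D insurance premium: $62.73
Employee stock purchase plan: $341.37
Parking fee: $283.42
Total deductions = $397.73 + $542.09 + $408.58 + $1,337.17 + $58.92 + $176.77 + $5.89 + $62.73 + $341.37 + $283.42 = $3,614.67
Net pay = $5,892.31 − $3,614.67 = $2,277.64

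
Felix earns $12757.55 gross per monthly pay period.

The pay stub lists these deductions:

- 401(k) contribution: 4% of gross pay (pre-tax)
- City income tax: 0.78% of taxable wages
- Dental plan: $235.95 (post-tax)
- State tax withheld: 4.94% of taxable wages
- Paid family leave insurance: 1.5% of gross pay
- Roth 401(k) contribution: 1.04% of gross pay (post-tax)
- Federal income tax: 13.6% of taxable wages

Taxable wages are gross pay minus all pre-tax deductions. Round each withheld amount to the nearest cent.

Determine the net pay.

$9321.09

401(k) contribution: $12757.55 × 0.04 = $510.30
Taxable wages = $12757.55 − $510.30 = $12247.25
City income tax: $12247.25 × 0.0078 = $95.53
State tax withheld: $12247.25 × 0.0494 = $605.01
Federal income tax: $12247.25 × 0.136 = $1665.63
Paid family leave insurance: $12757.55 × 0.015 = $191.36
Dental plan: $235.95
Roth 401(k) contribution: $12757.55 × 0.0104 = $132.68
Total deductions = $510.30 + $95.53 + $605.01 + $1665.63 + $191.36 + $235.95 + $132.68 = $3436.46
Net pay = $12757.55 − $3436.46 = $9321.09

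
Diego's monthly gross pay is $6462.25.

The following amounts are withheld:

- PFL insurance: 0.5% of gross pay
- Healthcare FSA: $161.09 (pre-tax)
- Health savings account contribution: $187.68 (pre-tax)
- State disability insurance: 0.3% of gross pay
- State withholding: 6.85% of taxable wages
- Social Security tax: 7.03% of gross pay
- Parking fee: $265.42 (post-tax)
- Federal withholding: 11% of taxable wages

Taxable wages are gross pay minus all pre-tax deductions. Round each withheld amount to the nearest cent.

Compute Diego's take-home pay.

$4250.81

Healthcare FSA: $161.09
Health savings account contribution: $187.68
Pre-tax total = $161.09 + $187.68 = $348.77
Taxable wages = $6462.25 − $348.77 = $6113.48
State withholding: $6113.48 × 0.0685 = $418.77
Federal withholding: $6113.48 × 0.11 = $672.48
PFL insurance: $6462.25 × 0.005 = $32.31
Social Security tax: $6462.25 × 0.0703 = $454.30
State disability insurance: $6462.25 × 0.003 = $19.39
Parking fee: $265.42
Total deductions = $161.09 + $187.68 + $418.77 + $672.48 + $32.31 + $454.30 + $19.39 + $265.42 = $2211.44
Net pay = $6462.25 − $2211.44 = $4250.81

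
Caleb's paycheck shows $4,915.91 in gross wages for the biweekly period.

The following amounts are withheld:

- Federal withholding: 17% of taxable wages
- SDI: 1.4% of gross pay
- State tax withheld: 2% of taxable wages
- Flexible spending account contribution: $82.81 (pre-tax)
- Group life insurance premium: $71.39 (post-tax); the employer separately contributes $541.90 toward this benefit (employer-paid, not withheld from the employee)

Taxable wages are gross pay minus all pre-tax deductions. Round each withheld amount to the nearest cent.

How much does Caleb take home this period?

$3,774.60

Flexible spending account contribution: $82.81
Taxable wages = $4,915.91 − $82.81 = $4,833.10
State tax withheld: $4,833.10 × 0.02 = $96.66
Federal withholding: $4,833.10 × 0.17 = $821.63
SDI: $4,915.91 × 0.014 = $68.82
Group life insurance premium: $71.39
(Employer's $541.90 toward group life insurance premium is not withheld from the employee.)
Total deductions = $82.81 + $96.66 + $821.63 + $68.82 + $71.39 = $1,141.31
Net pay = $4,915.91 − $1,141.31 = $3,774.60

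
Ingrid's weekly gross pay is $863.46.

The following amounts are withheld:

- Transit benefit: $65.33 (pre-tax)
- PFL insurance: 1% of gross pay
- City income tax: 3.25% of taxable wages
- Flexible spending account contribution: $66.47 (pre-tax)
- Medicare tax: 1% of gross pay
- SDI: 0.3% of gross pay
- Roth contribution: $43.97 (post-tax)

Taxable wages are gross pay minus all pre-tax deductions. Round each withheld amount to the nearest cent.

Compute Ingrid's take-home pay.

Flexible spending account contribution: $66.47
Transit benefit: $65.33
Pre-tax total = $66.47 + $65.33 = $131.80
Taxable wages = $863.46 − $131.80 = $731.66
City income tax: $731.66 × 0.0325 = $23.78
Medicare tax: $863.46 × 0.01 = $8.63
SDI: $863.46 × 0.003 = $2.59
PFL insurance: $863.46 × 0.01 = $8.63
Roth contribution: $43.97
Total deductions = $66.47 + $65.33 + $23.78 + $8.63 + $2.59 + $8.63 + $43.97 = $219.40
Net pay = $863.46 − $219.40 = $644.06

$644.06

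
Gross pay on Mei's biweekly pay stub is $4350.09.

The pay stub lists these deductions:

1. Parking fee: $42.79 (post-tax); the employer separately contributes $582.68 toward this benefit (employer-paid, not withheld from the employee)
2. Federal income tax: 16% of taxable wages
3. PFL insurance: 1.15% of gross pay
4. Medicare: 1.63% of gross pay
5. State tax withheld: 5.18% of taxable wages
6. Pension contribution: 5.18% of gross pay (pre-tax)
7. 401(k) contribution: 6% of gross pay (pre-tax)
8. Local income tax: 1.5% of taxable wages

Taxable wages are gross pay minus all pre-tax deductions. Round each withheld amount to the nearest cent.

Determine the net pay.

401(k) contribution: $4350.09 × 0.06 = $261.01
Pension contribution: $4350.09 × 0.0518 = $225.33
Pre-tax total = $261.01 + $225.33 = $486.34
Taxable wages = $4350.09 − $486.34 = $3863.75
Federal income tax: $3863.75 × 0.16 = $618.20
Local income tax: $3863.75 × 0.015 = $57.96
State tax withheld: $3863.75 × 0.0518 = $200.14
PFL insurance: $4350.09 × 0.0115 = $50.03
Medicare: $4350.09 × 0.0163 = $70.91
Parking fee: $42.79
(Employer's $582.68 toward parking fee is not withheld from the employee.)
Total deductions = $261.01 + $225.33 + $618.20 + $57.96 + $200.14 + $50.03 + $70.91 + $42.79 = $1526.37
Net pay = $4350.09 − $1526.37 = $2823.72

$2823.72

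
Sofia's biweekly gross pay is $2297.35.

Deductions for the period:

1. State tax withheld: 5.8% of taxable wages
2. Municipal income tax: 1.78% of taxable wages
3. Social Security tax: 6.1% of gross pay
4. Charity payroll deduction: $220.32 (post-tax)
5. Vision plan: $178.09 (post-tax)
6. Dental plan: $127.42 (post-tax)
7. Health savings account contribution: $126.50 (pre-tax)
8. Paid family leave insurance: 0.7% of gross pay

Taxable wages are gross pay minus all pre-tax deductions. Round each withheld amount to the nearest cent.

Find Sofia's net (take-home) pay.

Health savings account contribution: $126.50
Taxable wages = $2297.35 − $126.50 = $2170.85
Municipal income tax: $2170.85 × 0.0178 = $38.64
State tax withheld: $2170.85 × 0.058 = $125.91
Paid family leave insurance: $2297.35 × 0.007 = $16.08
Social Security tax: $2297.35 × 0.061 = $140.14
Charity payroll deduction: $220.32
Vision plan: $178.09
Dental plan: $127.42
Total deductions = $126.50 + $38.64 + $125.91 + $16.08 + $140.14 + $220.32 + $178.09 + $127.42 = $973.10
Net pay = $2297.35 − $973.10 = $1324.25

$1324.25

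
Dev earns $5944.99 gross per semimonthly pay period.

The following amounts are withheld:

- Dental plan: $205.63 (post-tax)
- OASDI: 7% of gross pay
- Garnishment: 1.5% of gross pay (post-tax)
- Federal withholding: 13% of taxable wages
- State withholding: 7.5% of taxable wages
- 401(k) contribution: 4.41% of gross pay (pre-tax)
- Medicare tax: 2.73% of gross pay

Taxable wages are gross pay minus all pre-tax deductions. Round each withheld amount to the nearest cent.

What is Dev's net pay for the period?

401(k) contribution: $5944.99 × 0.0441 = $262.17
Taxable wages = $5944.99 − $262.17 = $5682.82
State withholding: $5682.82 × 0.075 = $426.21
Federal withholding: $5682.82 × 0.13 = $738.77
OASDI: $5944.99 × 0.07 = $416.15
Medicare tax: $5944.99 × 0.0273 = $162.30
Garnishment: $5944.99 × 0.015 = $89.17
Dental plan: $205.63
Total deductions = $262.17 + $426.21 + $738.77 + $416.15 + $162.30 + $89.17 + $205.63 = $2300.40
Net pay = $5944.99 − $2300.40 = $3644.59

$3644.59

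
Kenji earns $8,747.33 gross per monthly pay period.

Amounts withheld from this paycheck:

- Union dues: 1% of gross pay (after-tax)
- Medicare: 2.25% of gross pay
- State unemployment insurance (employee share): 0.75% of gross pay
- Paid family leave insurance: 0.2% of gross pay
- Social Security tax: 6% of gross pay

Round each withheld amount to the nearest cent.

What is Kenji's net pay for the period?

$7,855.12

Social Security tax: $8,747.33 × 0.06 = $524.84
Paid family leave insurance: $8,747.33 × 0.002 = $17.49
State unemployment insurance (employee share): $8,747.33 × 0.0075 = $65.60
Medicare: $8,747.33 × 0.0225 = $196.81
Union dues: $8,747.33 × 0.01 = $87.47
Total deductions = $524.84 + $17.49 + $65.60 + $196.81 + $87.47 = $892.21
Net pay = $8,747.33 − $892.21 = $7,855.12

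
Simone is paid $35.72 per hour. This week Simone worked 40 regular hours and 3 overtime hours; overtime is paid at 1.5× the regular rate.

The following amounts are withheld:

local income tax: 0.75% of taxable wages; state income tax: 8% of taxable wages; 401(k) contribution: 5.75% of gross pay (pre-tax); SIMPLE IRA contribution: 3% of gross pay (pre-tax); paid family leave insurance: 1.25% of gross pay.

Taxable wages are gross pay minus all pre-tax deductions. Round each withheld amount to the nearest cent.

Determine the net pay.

Regular pay: 40 × $35.72 = $1,428.80
Overtime pay: 3 × $35.72 × 1.5 = $160.74
Gross pay = $1,428.80 + $160.74 = $1,589.54
SIMPLE IRA contribution: $1,589.54 × 0.03 = $47.69
401(k) contribution: $1,589.54 × 0.0575 = $91.40
Pre-tax total = $47.69 + $91.40 = $139.09
Taxable wages = $1,589.54 − $139.09 = $1,450.45
Local income tax: $1,450.45 × 0.0075 = $10.88
State income tax: $1,450.45 × 0.08 = $116.04
Paid family leave insurance: $1,589.54 × 0.0125 = $19.87
Total deductions = $47.69 + $91.40 + $10.88 + $116.04 + $19.87 = $285.88
Net pay = $1,589.54 − $285.88 = $1,303.66

$1,303.66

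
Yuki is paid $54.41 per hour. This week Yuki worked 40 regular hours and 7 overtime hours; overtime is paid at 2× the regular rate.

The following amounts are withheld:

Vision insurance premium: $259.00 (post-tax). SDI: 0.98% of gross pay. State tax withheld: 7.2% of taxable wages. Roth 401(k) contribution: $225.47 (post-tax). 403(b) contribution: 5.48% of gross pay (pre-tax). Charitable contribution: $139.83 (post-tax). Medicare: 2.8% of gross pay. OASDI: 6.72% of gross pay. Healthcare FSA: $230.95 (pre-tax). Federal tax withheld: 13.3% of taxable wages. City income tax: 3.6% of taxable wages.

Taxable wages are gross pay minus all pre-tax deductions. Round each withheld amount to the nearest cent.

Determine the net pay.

Regular pay: 40 × $54.41 = $2,176.40
Overtime pay: 7 × $54.41 × 2 = $761.74
Gross pay = $2,176.40 + $761.74 = $2,938.14
403(b) contribution: $2,938.14 × 0.0548 = $161.01
Healthcare FSA: $230.95
Pre-tax total = $161.01 + $230.95 = $391.96
Taxable wages = $2,938.14 − $391.96 = $2,546.18
State tax withheld: $2,546.18 × 0.072 = $183.32
Federal tax withheld: $2,546.18 × 0.133 = $338.64
City income tax: $2,546.18 × 0.036 = $91.66
OASDI: $2,938.14 × 0.0672 = $197.44
SDI: $2,938.14 × 0.0098 = $28.79
Medicare: $2,938.14 × 0.028 = $82.27
Roth 401(k) contribution: $225.47
Charitable contribution: $139.83
Vision insurance premium: $259.00
Total deductions = $161.01 + $230.95 + $183.32 + $338.64 + $91.66 + $197.44 + $28.79 + $82.27 + $225.47 + $139.83 + $259.00 = $1,938.38
Net pay = $2,938.14 − $1,938.38 = $999.76

$999.76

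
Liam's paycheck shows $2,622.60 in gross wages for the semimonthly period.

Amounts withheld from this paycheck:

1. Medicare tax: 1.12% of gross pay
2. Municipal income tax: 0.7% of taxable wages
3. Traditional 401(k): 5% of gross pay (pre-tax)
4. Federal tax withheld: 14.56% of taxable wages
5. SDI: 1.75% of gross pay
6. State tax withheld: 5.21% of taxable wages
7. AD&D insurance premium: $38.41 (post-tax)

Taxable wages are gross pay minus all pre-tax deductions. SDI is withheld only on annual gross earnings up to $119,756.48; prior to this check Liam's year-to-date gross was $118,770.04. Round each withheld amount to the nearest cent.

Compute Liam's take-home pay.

$1,896.42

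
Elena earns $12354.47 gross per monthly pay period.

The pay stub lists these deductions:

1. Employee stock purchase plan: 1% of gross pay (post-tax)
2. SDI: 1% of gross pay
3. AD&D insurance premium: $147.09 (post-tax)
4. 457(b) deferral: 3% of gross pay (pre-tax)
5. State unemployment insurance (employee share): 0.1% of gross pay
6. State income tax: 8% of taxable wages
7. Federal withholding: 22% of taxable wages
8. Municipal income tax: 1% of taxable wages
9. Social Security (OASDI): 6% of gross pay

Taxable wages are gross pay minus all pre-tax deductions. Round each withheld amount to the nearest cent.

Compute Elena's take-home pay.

$7121.06

457(b) deferral: $12354.47 × 0.03 = $370.63
Taxable wages = $12354.47 − $370.63 = $11983.84
State income tax: $11983.84 × 0.08 = $958.71
Municipal income tax: $11983.84 × 0.01 = $119.84
Federal withholding: $11983.84 × 0.22 = $2636.44
SDI: $12354.47 × 0.01 = $123.54
Social Security (OASDI): $12354.47 × 0.06 = $741.27
State unemployment insurance (employee share): $12354.47 × 0.001 = $12.35
Employee stock purchase plan: $12354.47 × 0.01 = $123.54
AD&D insurance premium: $147.09
Total deductions = $370.63 + $958.71 + $119.84 + $2636.44 + $123.54 + $741.27 + $12.35 + $123.54 + $147.09 = $5233.41
Net pay = $12354.47 − $5233.41 = $7121.06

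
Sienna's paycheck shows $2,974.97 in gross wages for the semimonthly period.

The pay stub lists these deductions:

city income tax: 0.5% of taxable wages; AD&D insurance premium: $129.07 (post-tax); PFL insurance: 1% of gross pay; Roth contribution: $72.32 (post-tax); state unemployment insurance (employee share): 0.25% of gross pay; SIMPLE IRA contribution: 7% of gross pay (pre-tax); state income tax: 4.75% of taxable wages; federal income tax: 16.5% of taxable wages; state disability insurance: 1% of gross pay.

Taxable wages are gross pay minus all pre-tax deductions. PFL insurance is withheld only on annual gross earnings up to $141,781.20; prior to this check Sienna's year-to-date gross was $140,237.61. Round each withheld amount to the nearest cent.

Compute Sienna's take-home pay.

$1,910.94

SIMPLE IRA contribution: $2,974.97 × 0.07 = $208.25
Taxable wages = $2,974.97 − $208.25 = $2,766.72
Federal income tax: $2,766.72 × 0.165 = $456.51
State income tax: $2,766.72 × 0.0475 = $131.42
City income tax: $2,766.72 × 0.005 = $13.83
State unemployment insurance (employee share): $2,974.97 × 0.0025 = $7.44
PFL insurance: only $141,781.20 − $140,237.61 = $1,543.59 of this check is subject → $1,543.59 × 0.01 = $15.44
State disability insurance: $2,974.97 × 0.01 = $29.75
Roth contribution: $72.32
AD&D insurance premium: $129.07
Total deductions = $208.25 + $456.51 + $131.42 + $13.83 + $7.44 + $15.44 + $29.75 + $72.32 + $129.07 = $1,064.03
Net pay = $2,974.97 − $1,064.03 = $1,910.94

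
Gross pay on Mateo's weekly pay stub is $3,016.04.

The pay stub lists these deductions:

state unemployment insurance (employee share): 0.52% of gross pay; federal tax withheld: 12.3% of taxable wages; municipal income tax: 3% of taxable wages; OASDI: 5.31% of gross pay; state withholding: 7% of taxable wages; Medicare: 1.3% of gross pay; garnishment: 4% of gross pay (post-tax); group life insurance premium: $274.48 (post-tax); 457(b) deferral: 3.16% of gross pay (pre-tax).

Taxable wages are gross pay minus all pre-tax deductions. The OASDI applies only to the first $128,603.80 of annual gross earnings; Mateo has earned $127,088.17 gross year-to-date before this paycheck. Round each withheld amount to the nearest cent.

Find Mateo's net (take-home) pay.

457(b) deferral: $3,016.04 × 0.0316 = $95.31
Taxable wages = $3,016.04 − $95.31 = $2,920.73
Municipal income tax: $2,920.73 × 0.03 = $87.62
State withholding: $2,920.73 × 0.07 = $204.45
Federal tax withheld: $2,920.73 × 0.123 = $359.25
State unemployment insurance (employee share): $3,016.04 × 0.0052 = $15.68
OASDI: only $128,603.80 − $127,088.17 = $1,515.63 of this check is subject → $1,515.63 × 0.0531 = $80.48
Medicare: $3,016.04 × 0.013 = $39.21
Group life insurance premium: $274.48
Garnishment: $3,016.04 × 0.04 = $120.64
Total deductions = $95.31 + $87.62 + $204.45 + $359.25 + $15.68 + $80.48 + $39.21 + $274.48 + $120.64 = $1,277.12
Net pay = $3,016.04 − $1,277.12 = $1,738.92

$1,738.92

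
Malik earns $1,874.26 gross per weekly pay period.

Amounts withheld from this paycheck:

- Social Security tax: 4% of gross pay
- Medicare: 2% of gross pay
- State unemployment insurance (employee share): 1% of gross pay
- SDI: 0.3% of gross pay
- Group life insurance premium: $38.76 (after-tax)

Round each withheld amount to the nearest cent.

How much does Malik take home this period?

$1,698.68

State unemployment insurance (employee share): $1,874.26 × 0.01 = $18.74
SDI: $1,874.26 × 0.003 = $5.62
Social Security tax: $1,874.26 × 0.04 = $74.97
Medicare: $1,874.26 × 0.02 = $37.49
Group life insurance premium: $38.76
Total deductions = $18.74 + $5.62 + $74.97 + $37.49 + $38.76 = $175.58
Net pay = $1,874.26 − $175.58 = $1,698.68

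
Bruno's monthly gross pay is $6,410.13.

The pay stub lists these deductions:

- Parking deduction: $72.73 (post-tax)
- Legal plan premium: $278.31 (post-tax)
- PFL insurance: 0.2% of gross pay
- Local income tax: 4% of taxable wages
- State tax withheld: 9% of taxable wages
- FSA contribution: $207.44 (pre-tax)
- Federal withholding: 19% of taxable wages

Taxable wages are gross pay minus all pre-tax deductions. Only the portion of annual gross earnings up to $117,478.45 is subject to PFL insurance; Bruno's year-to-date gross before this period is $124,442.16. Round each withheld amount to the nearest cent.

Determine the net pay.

$3,866.79

FSA contribution: $207.44
Taxable wages = $6,410.13 − $207.44 = $6,202.69
Federal withholding: $6,202.69 × 0.19 = $1,178.51
Local income tax: $6,202.69 × 0.04 = $248.11
State tax withheld: $6,202.69 × 0.09 = $558.24
PFL insurance: annual cap $117,478.45 already reached (YTD $124,442.16), so $0.00
Legal plan premium: $278.31
Parking deduction: $72.73
Total deductions = $207.44 + $1,178.51 + $248.11 + $558.24 + $0.00 + $278.31 + $72.73 = $2,543.34
Net pay = $6,410.13 − $2,543.34 = $3,866.79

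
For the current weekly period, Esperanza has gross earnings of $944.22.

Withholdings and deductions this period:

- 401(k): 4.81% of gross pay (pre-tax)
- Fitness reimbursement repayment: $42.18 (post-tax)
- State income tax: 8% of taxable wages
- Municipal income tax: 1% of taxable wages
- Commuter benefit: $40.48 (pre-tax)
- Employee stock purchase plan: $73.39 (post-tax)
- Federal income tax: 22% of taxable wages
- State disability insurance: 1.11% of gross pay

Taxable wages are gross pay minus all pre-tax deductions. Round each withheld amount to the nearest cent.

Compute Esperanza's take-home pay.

Commuter benefit: $40.48
401(k): $944.22 × 0.0481 = $45.42
Pre-tax total = $40.48 + $45.42 = $85.90
Taxable wages = $944.22 − $85.90 = $858.32
State income tax: $858.32 × 0.08 = $68.67
Federal income tax: $858.32 × 0.22 = $188.83
Municipal income tax: $858.32 × 0.01 = $8.58
State disability insurance: $944.22 × 0.0111 = $10.48
Fitness reimbursement repayment: $42.18
Employee stock purchase plan: $73.39
Total deductions = $40.48 + $45.42 + $68.67 + $188.83 + $8.58 + $10.48 + $42.18 + $73.39 = $478.03
Net pay = $944.22 − $478.03 = $466.19

$466.19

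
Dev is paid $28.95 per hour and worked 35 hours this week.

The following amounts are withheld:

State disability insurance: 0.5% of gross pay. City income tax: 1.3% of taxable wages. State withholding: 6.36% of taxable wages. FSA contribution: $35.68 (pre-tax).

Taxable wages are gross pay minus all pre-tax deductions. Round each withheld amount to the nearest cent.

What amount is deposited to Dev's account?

Gross pay: 35 × $28.95 = $1,013.25
FSA contribution: $35.68
Taxable wages = $1,013.25 − $35.68 = $977.57
State withholding: $977.57 × 0.0636 = $62.17
City income tax: $977.57 × 0.013 = $12.71
State disability insurance: $1,013.25 × 0.005 = $5.07
Total deductions = $35.68 + $62.17 + $12.71 + $5.07 = $115.63
Net pay = $1,013.25 − $115.63 = $897.62

$897.62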